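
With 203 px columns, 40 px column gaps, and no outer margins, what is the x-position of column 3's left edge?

486 px

Each column+gutter stride is 243 px; with no margin, 2 of them is 486 px.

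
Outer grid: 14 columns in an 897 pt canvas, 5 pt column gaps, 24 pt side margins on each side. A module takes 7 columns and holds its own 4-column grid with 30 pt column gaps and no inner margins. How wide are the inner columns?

Outer content = 897 − 2·24 = 849 pt.
Subtracting 13 column gaps of 5 leaves 784 for 14 columns, so c = 56 pt.
7-column span = 7·56 + 6·5 = 422 pt.
4 columns + 3 column gaps: 4d + 3·30 = 422.
4d = 422 − 90 = 332, so d = 83 pt.

83 pt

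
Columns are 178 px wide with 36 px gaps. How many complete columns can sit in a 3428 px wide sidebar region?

k columns need k·178 + (k−1)·36 = k·214 − 36.
k·214 − 36 ≤ 3428 → k ≤ 3464 / 214 ≈ 16.19, so k = 16.

16 columns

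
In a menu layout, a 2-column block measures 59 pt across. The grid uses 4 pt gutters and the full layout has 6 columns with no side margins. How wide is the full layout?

59 − 1·4 = 55; ÷2 gives c = 27.5 pt.
Summing: 165 + 20 = 185 pt.

185 pt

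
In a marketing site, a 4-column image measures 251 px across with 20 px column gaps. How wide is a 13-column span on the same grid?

251 − 3·20 = 191; ÷4 gives c = 47.75 px.
13 columns plus 12 column gaps: 620.75 + 240 = 860.75 px.

860.75 px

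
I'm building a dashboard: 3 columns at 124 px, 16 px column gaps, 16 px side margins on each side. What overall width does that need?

Total width: 2·16 + 3·124 + 2·16 = 436 px.

436 px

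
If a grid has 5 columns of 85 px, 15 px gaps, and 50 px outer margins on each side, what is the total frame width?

585 px

Adding margins, columns and gutters: 100 + 425 + 60 = 585 px.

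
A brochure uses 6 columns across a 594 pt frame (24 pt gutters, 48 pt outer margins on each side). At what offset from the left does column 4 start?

309 pt

Inside the margins: 594 − 96 = 498 pt.
498 − 5·24 = 378; ÷6 gives c = 63 pt.
Before column 4: the margin + 3 columns + 3 gutters.
Offset = 48 + 3·(63 + 24) = 48 + 261 = 309 pt.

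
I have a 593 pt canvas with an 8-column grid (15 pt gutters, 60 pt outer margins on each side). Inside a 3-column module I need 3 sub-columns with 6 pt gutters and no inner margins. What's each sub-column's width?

52 pt

Subtract both margins: 593 − 2·60 = 473 pt.
8c + 7·15 = 473 → 8c = 368 → c = 46 pt.
3-column span = 3·46 + 2·15 = 168 pt.
3 columns + 2 gutters: 3d + 2·6 = 168.
3d = 168 − 12 = 156, so d = 52 pt.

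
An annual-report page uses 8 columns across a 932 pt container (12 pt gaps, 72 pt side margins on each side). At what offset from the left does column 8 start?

772 pt

Content = 932 − 2·72 = 788 pt.
8 columns + 7 gaps: 8c + 7·12 = 788.
8c = 788 − 84 = 704, so c = 88 pt.
Each column+gutter stride is 100 pt; 7 of them past the 72 pt margin is 72 + 700 = 772 pt.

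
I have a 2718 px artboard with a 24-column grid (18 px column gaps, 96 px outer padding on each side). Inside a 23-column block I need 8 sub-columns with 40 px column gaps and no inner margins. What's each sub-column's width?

Subtract both margins: 2718 − 2·96 = 2526 px.
24 columns + 23 column gaps: 24c + 23·18 = 2526.
24c = 2526 − 414 = 2112, so c = 88 px.
23 columns plus 22 column gaps: 2024 + 396 = 2420 px.
Subtracting 7 column gaps of 40 leaves 2140 for 8 columns, so d = 267.5 px.

267.5 px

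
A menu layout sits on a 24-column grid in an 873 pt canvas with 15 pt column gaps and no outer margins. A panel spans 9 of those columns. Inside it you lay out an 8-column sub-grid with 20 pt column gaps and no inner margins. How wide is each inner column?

873 − 23·15 = 528; ÷24 gives c = 22 pt.
9-column span = 9·22 + 8·15 = 318 pt.
Subtracting 7 column gaps of 20 leaves 178 for 8 columns, so d = 22.25 pt.

22.25 pt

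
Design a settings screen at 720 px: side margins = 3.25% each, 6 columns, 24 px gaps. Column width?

92.2 px

720 × (1 − 2·3.25%) = 720 × 93.5% = 673.2 px for the columns.
6 columns + 5 gaps: 6c + 5·24 = 673.2.
6c = 673.2 − 120 = 553.2, so c = 92.2 px.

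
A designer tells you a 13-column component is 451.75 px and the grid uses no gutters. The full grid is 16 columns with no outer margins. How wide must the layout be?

556 px

13c = 451.75 → c = 34.75 px.
Summing: 556 = 556 px.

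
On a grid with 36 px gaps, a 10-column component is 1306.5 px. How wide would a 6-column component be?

769.5 px

1306.5 − 9·36 = 982.5; ÷10 gives c = 98.25 px.
6 columns plus 5 gaps: 589.5 + 180 = 769.5 px.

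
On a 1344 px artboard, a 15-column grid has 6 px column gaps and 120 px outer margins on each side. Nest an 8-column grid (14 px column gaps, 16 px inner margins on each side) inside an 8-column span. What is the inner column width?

Outer content = 1344 − 2·120 = 1104 px.
15 columns + 14 column gaps: 15c + 14·6 = 1104.
15c = 1104 − 84 = 1020, so c = 68 px.
Span of 8: 8·68 + 7·6 = 544 + 42 = 586 px.
Inner content = 586 − 2·16 = 554 px.
8d + 7·14 = 554 → 8d = 456 → d = 57 px.

57 px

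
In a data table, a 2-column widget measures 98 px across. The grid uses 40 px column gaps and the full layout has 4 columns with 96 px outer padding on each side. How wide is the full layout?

98 − 1·40 = 58; ÷2 gives c = 29 px.
Layout = 2·96 + 4·29 + 3·40 = 192 + 116 + 120 = 428 px.

428 px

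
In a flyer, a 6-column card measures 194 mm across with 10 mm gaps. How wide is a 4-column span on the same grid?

126 mm

194 − 5·10 = 144; ÷6 gives c = 24 mm.
4 columns plus 3 gaps: 96 + 30 = 126 mm.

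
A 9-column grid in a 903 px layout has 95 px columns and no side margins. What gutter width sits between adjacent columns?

6 px

9·95 + 8g = 903 → 8g = 48 → g = 6 px.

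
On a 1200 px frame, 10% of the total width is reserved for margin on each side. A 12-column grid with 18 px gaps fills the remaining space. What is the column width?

Margins: 10% × 1200 = 120 px each, so content = 1200 − 240 = 960 px.
960 − 11·18 = 762; ÷12 gives c = 63.5 px.

63.5 px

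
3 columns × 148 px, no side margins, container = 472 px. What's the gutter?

3·148 + 2g = 472 → 2g = 28 → g = 14 px.

14 px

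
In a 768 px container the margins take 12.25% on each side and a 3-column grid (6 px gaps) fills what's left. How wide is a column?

768 × (1 − 2·12.25%) = 768 × 75.5% = 579.84 px for the columns.
3 columns + 2 gaps: 3c + 2·6 = 579.84.
3c = 579.84 − 12 = 567.84, so c = 189.28 px.

189.28 px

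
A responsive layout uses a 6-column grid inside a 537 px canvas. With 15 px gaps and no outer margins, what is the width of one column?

Subtracting 5 gaps of 15 leaves 462 for 6 columns, so c = 77 px.

77 px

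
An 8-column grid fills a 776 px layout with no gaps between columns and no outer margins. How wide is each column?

776 / 8 = 97 px per column.

97 px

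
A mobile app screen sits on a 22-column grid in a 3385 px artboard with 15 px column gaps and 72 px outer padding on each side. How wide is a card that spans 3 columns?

Content width = 3385 − 2·72 = 3241 px.
Subtracting 21 column gaps of 15 leaves 2926 for 22 columns, so c = 133 px.
3-column span = 3·133 + 2·15 = 429 px.

429 px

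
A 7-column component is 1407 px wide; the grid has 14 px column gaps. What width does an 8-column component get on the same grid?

1407 − 6·14 = 1323; ÷7 gives c = 189 px.
Span of 8: 8·189 + 7·14 = 1512 + 98 = 1610 px.

1610 px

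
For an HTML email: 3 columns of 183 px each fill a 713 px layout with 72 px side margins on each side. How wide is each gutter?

10 px

Take off 144 px of margins, leaving 569 px.
3·183 + 2g = 569 → 2g = 20 → g = 10 px.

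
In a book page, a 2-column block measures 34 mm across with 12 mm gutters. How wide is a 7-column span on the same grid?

149 mm

2c + 1·12 = 34 → 2c = 22 → c = 11 mm.
Span of 7: 7·11 + 6·12 = 77 + 72 = 149 mm.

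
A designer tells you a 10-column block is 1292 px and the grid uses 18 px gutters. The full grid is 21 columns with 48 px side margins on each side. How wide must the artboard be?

2829 px

10 columns + 9 gutters: 10c + 9·18 = 1292.
10c = 1292 − 162 = 1130, so c = 113 px.
Artboard = 2·48 + 21·113 + 20·18 = 96 + 2373 + 360 = 2829 px.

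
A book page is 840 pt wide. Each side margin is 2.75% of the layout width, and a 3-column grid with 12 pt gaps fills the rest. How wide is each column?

Each margin = 2.75% of 840 = 23.1 pt; content = 840 − 2·23.1 = 793.8 pt.
3c + 2·12 = 793.8 → 3c = 769.8 → c = 256.6 pt.

256.6 pt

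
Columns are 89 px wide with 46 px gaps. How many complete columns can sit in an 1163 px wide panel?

8 columns

k columns need k·89 + (k−1)·46 = k·135 − 46.
k·135 − 46 ≤ 1163 → k ≤ 1209 / 135 ≈ 8.96, so k = 8.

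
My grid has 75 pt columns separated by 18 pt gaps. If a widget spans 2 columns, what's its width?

168 pt

2-column span = 2·75 + 1·18 = 168 pt.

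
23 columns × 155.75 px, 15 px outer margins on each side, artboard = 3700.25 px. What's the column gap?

Content width = 3700.25 − 2·15 = 3670.25 px.
23 columns take 23·155.75 = 3582.25 px; remaining 88 splits into 22 column gaps.
g = 88 / 22 = 4 px.

4 px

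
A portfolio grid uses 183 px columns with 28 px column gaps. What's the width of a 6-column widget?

1238 px

6 columns plus 5 column gaps: 1098 + 140 = 1238 px.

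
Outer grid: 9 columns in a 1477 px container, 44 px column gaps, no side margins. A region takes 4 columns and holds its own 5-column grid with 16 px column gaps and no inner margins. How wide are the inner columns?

113.6 px

1477 − 8·44 = 1125; ÷9 gives c = 125 px.
4 columns plus 3 column gaps: 500 + 132 = 632 px.
5 columns + 4 column gaps: 5d + 4·16 = 632.
5d = 632 − 64 = 568, so d = 113.6 px.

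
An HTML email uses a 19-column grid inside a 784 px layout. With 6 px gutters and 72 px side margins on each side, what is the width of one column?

Take off 144 px of margins, leaving 640 px.
19c + 18·6 = 640 → 19c = 532 → c = 28 px.

28 px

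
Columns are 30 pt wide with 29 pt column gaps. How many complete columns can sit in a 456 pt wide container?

k columns need k·30 + (k−1)·29 = k·59 − 29.
k·59 − 29 ≤ 456 → k ≤ 485 / 59 ≈ 8.22, so k = 8.

8 columns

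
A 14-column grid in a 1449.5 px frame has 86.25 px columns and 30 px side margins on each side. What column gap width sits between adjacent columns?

14 px

Content width = 1449.5 − 2·30 = 1389.5 px.
14 columns take 14·86.25 = 1207.5 px; remaining 182 splits into 13 column gaps.
g = 182 / 13 = 14 px.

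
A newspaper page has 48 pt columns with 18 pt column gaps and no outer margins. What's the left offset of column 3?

132 pt

Each column+gutter stride is 66 pt; with no margin, 2 of them is 132 pt.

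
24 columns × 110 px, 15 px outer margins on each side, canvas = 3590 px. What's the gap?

40 px

Take off 30 px of margins, leaving 3560 px.
24 columns take 24·110 = 2640 px; remaining 920 splits into 23 gaps.
g = 920 / 23 = 40 px.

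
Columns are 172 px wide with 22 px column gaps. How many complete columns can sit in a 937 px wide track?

4 columns

Each extra column adds 172 + 22 = 194 px.
(937 + 22) / 194 = 4.94, so 4 columns fit.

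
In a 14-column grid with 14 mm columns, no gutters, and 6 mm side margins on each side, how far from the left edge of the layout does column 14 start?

Before column 14: the margin + 13 columns + 13 gutters.
Offset = 6 + 13·(14 + 0) = 6 + 182 = 188 mm.

188 mm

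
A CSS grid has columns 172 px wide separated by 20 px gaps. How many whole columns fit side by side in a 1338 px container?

7 columns

7 columns: 7·172 + 6·20 = 1324 px ≤ 1338.
8 columns: 1516 px > 1338. So 7.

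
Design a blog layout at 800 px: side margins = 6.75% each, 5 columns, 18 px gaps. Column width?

800 × (1 − 2·6.75%) = 800 × 86.5% = 692 px for the columns.
692 − 4·18 = 620; ÷5 gives c = 124 px.

124 px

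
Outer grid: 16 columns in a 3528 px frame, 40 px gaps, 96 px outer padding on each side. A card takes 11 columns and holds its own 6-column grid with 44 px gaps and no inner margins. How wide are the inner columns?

343.5 px

Outer content = 3528 − 2·96 = 3336 px.
16c + 15·40 = 3336 → 16c = 2736 → c = 171 px.
11-column span = 11·171 + 10·40 = 2281 px.
6d + 5·44 = 2281 → 6d = 2061 → d = 343.5 px.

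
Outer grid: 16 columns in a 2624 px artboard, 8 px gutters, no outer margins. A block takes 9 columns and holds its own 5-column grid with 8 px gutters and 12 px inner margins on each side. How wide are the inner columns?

2624 − 15·8 = 2504; ÷16 gives c = 156.5 px.
9 columns plus 8 gutters: 1408.5 + 64 = 1472.5 px.
Inner content = 1472.5 − 2·12 = 1448.5 px.
Subtracting 4 gutters of 8 leaves 1416.5 for 5 columns, so d = 283.3 px.

283.3 px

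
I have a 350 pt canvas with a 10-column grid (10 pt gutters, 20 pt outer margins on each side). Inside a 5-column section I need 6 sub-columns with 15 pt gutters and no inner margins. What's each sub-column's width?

Subtract both margins: 350 − 2·20 = 310 pt.
310 − 9·10 = 220; ÷10 gives c = 22 pt.
5 columns plus 4 gutters: 110 + 40 = 150 pt.
Subtracting 5 gutters of 15 leaves 75 for 6 columns, so d = 12.5 pt.

12.5 pt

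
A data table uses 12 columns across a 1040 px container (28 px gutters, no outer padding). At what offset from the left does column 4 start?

267 px

1040 − 11·28 = 732; ÷12 gives c = 61 px.
Each column+gutter stride is 89 px; with no margin, 3 of them is 267 px.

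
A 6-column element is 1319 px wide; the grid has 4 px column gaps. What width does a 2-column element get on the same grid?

437 px

1319 − 5·4 = 1299; ÷6 gives c = 216.5 px.
Span of 2: 2·216.5 + 1·4 = 433 + 4 = 437 px.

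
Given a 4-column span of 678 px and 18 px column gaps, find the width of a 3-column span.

4c + 3·18 = 678 → 4c = 624 → c = 156 px.
Span of 3: 3·156 + 2·18 = 468 + 36 = 504 px.

504 px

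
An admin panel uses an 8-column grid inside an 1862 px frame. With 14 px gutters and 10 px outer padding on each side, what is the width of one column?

218 px

Subtract both margins: 1862 − 2·10 = 1842 px.
8c + 7·14 = 1842 → 8c = 1744 → c = 218 px.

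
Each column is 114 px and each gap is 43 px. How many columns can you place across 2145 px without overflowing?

13 columns

Each extra column adds 114 + 43 = 157 px.
(2145 + 43) / 157 = 13.94, so 13 columns fit.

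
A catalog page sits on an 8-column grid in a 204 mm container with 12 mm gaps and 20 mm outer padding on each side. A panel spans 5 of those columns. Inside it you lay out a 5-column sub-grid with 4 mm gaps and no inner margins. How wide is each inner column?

16.4 mm

Outer content = 204 − 2·20 = 164 mm.
8 columns + 7 gaps: 8c + 7·12 = 164.
8c = 164 − 84 = 80, so c = 10 mm.
5-column span = 5·10 + 4·12 = 98 mm.
Subtracting 4 gaps of 4 leaves 82 for 5 columns, so d = 16.4 mm.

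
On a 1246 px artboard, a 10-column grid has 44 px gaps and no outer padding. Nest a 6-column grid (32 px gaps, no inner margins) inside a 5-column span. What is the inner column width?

73.5 px

10c + 9·44 = 1246 → 10c = 850 → c = 85 px.
5 columns plus 4 gaps: 425 + 176 = 601 px.
6 columns + 5 gaps: 6d + 5·32 = 601.
6d = 601 − 160 = 441, so d = 73.5 px.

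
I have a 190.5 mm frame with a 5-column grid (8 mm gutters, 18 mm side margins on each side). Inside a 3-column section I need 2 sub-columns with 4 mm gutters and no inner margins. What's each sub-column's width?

42.75 mm

Take off 36 mm of margins, leaving 154.5 mm.
5 columns + 4 gutters: 5c + 4·8 = 154.5.
5c = 154.5 − 32 = 122.5, so c = 24.5 mm.
3 columns plus 2 gutters: 73.5 + 16 = 89.5 mm.
2d + 1·4 = 89.5 → 2d = 85.5 → d = 42.75 mm.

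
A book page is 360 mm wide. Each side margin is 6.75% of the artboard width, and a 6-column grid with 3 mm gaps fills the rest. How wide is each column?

49.4 mm

Each margin = 6.75% of 360 = 24.3 mm; content = 360 − 2·24.3 = 311.4 mm.
Subtracting 5 gaps of 3 leaves 296.4 for 6 columns, so c = 49.4 mm.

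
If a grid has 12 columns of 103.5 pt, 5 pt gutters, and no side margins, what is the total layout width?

1297 pt

Summing: 1242 + 55 = 1297 pt.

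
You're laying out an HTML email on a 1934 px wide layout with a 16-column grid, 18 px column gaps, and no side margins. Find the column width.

16c + 15·18 = 1934 → 16c = 1664 → c = 104 px.

104 px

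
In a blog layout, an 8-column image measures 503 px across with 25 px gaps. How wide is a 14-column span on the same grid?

899 px

Subtracting 7 gaps of 25 leaves 328 for 8 columns, so c = 41 px.
14 columns plus 13 gaps: 574 + 325 = 899 px.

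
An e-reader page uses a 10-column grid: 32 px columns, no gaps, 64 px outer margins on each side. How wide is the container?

448 px

Total width: 2·64 + 10·32 = 448 px.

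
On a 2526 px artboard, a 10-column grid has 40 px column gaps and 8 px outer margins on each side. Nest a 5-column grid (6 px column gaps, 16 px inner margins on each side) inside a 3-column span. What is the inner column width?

Outer content = 2526 − 2·8 = 2510 px.
10c + 9·40 = 2510 → 10c = 2150 → c = 215 px.
3-column span = 3·215 + 2·40 = 725 px.
Inner content = 725 − 2·16 = 693 px.
Subtracting 4 column gaps of 6 leaves 669 for 5 columns, so d = 133.8 px.

133.8 px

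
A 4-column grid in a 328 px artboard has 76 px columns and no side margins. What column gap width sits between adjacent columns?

Columns use 304 px, leaving 24 px across 3 column gaps = 8 px each.

8 px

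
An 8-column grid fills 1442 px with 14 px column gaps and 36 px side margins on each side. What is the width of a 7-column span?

Take off 72 px of margins, leaving 1370 px.
8 columns + 7 column gaps: 8c + 7·14 = 1370.
8c = 1370 − 98 = 1272, so c = 159 px.
Span of 7: 7·159 + 6·14 = 1113 + 84 = 1197 px.

1197 px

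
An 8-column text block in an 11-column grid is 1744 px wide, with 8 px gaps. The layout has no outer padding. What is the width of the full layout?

2401 px

Subtracting 7 gaps of 8 leaves 1688 for 8 columns, so c = 211 px.
Total width: 11·211 + 10·8 = 2401 px.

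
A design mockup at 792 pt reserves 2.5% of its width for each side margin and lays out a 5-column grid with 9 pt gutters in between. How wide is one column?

Margins: 2.5% × 792 = 19.8 pt each, so content = 792 − 39.6 = 752.4 pt.
Subtracting 4 gutters of 9 leaves 716.4 for 5 columns, so c = 143.28 pt.

143.28 pt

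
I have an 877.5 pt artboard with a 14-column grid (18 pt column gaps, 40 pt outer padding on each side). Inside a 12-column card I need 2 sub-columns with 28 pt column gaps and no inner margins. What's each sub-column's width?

Subtract both margins: 877.5 − 2·40 = 797.5 pt.
Subtracting 13 column gaps of 18 leaves 563.5 for 14 columns, so c = 40.25 pt.
12 columns plus 11 column gaps: 483 + 198 = 681 pt.
2 columns + 1 column gap: 2d + 1·28 = 681.
2d = 681 − 28 = 653, so d = 326.5 pt.

326.5 pt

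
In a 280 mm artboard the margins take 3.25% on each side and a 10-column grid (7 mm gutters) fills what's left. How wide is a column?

19.88 mm

Margins: 3.25% × 280 = 9.1 mm each, so content = 280 − 18.2 = 261.8 mm.
261.8 − 9·7 = 198.8; ÷10 gives c = 19.88 mm.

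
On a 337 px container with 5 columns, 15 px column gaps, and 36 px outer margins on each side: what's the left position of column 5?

260 px

Take off 72 px of margins, leaving 265 px.
5 columns + 4 column gaps: 5c + 4·15 = 265.
5c = 265 − 60 = 205, so c = 41 px.
Column 5 starts at margin + 4·(column + gutter) = 36 + 4·56 = 260 px.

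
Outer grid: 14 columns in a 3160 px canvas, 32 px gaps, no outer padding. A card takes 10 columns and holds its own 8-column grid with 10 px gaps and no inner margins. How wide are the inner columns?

272.25 px

14c + 13·32 = 3160 → 14c = 2744 → c = 196 px.
Span of 10: 10·196 + 9·32 = 1960 + 288 = 2248 px.
Subtracting 7 gaps of 10 leaves 2178 for 8 columns, so d = 272.25 px.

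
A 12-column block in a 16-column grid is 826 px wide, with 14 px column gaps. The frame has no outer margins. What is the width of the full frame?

826 − 11·14 = 672; ÷12 gives c = 56 px.
Frame = 16·56 + 15·14 = 896 + 210 = 1106 px.

1106 px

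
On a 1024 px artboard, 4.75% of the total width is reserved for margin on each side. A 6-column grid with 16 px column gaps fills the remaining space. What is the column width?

141.12 px

Margins: 4.75% × 1024 = 48.64 px each, so content = 1024 − 97.28 = 926.72 px.
6c + 5·16 = 926.72 → 6c = 846.72 → c = 141.12 px.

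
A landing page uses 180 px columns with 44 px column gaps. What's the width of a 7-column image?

Span of 7: 7·180 + 6·44 = 1260 + 264 = 1524 px.

1524 px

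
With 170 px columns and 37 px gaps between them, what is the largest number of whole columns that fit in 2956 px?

14 columns

k columns need k·170 + (k−1)·37 = k·207 − 37.
k·207 − 37 ≤ 2956 → k ≤ 2993 / 207 ≈ 14.46, so k = 14.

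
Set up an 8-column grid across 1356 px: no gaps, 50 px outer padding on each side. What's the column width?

Content width = 1356 − 2·50 = 1256 px.
With no gaps, each column is 1256/8 = 157 px.

157 px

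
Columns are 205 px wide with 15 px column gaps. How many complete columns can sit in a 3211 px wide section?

14 columns

14 columns: 14·205 + 13·15 = 3065 px ≤ 3211.
15 columns: 3285 px > 3211. So 14.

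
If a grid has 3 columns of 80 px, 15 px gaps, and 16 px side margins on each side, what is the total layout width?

302 px

Total width: 2·16 + 3·80 + 2·15 = 302 px.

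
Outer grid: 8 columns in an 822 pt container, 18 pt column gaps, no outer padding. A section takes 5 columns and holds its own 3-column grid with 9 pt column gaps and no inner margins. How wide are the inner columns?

8 columns + 7 column gaps: 8c + 7·18 = 822.
8c = 822 − 126 = 696, so c = 87 pt.
Span of 5: 5·87 + 4·18 = 435 + 72 = 507 pt.
507 − 2·9 = 489; ÷3 gives d = 163 pt.

163 pt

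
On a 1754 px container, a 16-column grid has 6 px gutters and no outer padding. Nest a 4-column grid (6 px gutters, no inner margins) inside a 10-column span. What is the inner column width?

269 px

16 columns + 15 gutters: 16c + 15·6 = 1754.
16c = 1754 − 90 = 1664, so c = 104 px.
Span of 10: 10·104 + 9·6 = 1040 + 54 = 1094 px.
Subtracting 3 gutters of 6 leaves 1076 for 4 columns, so d = 269 px.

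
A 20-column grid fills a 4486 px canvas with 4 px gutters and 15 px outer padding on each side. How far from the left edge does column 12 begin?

2468 px

Content = 4486 − 2·15 = 4456 px.
Subtracting 19 gutters of 4 leaves 4380 for 20 columns, so c = 219 px.
Before column 12: the margin + 11 columns + 11 gutters.
Offset = 15 + 11·(219 + 4) = 15 + 2453 = 2468 px.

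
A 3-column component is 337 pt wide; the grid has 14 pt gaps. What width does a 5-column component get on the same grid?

3 columns + 2 gaps: 3c + 2·14 = 337.
3c = 337 − 28 = 309, so c = 103 pt.
5 columns plus 4 gaps: 515 + 56 = 571 pt.

571 pt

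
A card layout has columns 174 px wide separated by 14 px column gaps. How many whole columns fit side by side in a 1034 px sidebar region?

k columns need k·174 + (k−1)·14 = k·188 − 14.
k·188 − 14 ≤ 1034 → k ≤ 1048 / 188 ≈ 5.57, so k = 5.

5 columns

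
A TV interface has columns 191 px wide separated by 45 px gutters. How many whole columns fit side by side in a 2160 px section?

9 columns

Each extra column adds 191 + 45 = 236 px.
(2160 + 45) / 236 = 9.34, so 9 columns fit.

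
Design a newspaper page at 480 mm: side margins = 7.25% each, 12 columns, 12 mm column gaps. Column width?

23.2 mm

480 × (1 − 2·7.25%) = 480 × 85.5% = 410.4 mm for the columns.
12 columns + 11 column gaps: 12c + 11·12 = 410.4.
12c = 410.4 − 132 = 278.4, so c = 23.2 mm.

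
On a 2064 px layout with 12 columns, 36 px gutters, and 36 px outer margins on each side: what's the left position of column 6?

Take off 72 px of margins, leaving 1992 px.
Subtracting 11 gutters of 36 leaves 1596 for 12 columns, so c = 133 px.
Column 6 starts at margin + 5·(column + gutter) = 36 + 5·169 = 881 px.

881 px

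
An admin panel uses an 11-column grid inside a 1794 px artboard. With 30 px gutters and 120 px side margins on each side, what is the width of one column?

Inside the margins: 1794 − 240 = 1554 px.
11 columns + 10 gutters: 11c + 10·30 = 1554.
11c = 1554 − 300 = 1254, so c = 114 px.

114 px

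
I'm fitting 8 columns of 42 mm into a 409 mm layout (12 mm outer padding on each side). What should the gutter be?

7 mm

Subtract both margins: 409 − 2·12 = 385 mm.
Columns use 336 mm, leaving 49 mm across 7 gutters = 7 mm each.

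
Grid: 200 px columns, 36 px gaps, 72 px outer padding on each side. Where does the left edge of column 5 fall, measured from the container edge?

Column 5 starts at margin + 4·(column + gutter) = 72 + 4·236 = 1016 px.

1016 px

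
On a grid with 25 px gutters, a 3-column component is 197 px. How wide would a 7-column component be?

493 px

3c + 2·25 = 197 → 3c = 147 → c = 49 px.
7-column span = 7·49 + 6·25 = 493 px.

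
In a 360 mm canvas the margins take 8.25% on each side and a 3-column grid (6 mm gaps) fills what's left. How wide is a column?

96.2 mm

360 × (1 − 2·8.25%) = 360 × 83.5% = 300.6 mm for the columns.
3c + 2·6 = 300.6 → 3c = 288.6 → c = 96.2 mm.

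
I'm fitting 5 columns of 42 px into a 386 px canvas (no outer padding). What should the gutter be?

44 px

5·42 + 4g = 386 → 4g = 176 → g = 44 px.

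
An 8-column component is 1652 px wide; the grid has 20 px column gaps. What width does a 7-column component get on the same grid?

1443 px

Subtracting 7 column gaps of 20 leaves 1512 for 8 columns, so c = 189 px.
7-column span = 7·189 + 6·20 = 1443 px.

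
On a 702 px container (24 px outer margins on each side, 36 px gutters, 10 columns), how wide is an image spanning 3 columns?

171 px

Content width = 702 − 2·24 = 654 px.
654 − 9·36 = 330; ÷10 gives c = 33 px.
Span of 3: 3·33 + 2·36 = 99 + 72 = 171 px.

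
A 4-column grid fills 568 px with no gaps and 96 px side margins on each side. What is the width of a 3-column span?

Subtract both margins: 568 − 2·96 = 376 px.
376 / 4 = 94 px per column.
With no gaps, 3 columns span 3·94 = 282 px.

282 px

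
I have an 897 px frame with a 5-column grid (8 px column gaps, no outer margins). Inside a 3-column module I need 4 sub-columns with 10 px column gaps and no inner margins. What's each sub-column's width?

126.25 px

897 − 4·8 = 865; ÷5 gives c = 173 px.
3-column span = 3·173 + 2·8 = 535 px.
Subtracting 3 column gaps of 10 leaves 505 for 4 columns, so d = 126.25 px.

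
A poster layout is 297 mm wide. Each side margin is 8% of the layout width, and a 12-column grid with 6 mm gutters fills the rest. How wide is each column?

Each margin = 8% of 297 = 23.76 mm; content = 297 − 2·23.76 = 249.48 mm.
249.48 − 11·6 = 183.48; ÷12 gives c = 15.29 mm.

15.29 mm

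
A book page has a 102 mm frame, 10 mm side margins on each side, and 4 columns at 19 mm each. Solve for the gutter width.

Inside the margins: 102 − 20 = 82 mm.
4·19 + 3g = 82 → 3g = 6 → g = 2 mm.

2 mm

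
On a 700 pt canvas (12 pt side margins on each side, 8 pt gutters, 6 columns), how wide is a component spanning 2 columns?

220 pt

Subtract both margins: 700 − 2·12 = 676 pt.
6c + 5·8 = 676 → 6c = 636 → c = 106 pt.
2 columns plus 1 gutter: 212 + 8 = 220 pt.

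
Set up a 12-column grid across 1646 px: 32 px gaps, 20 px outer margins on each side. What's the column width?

104.5 px

Content width = 1646 − 2·20 = 1606 px.
12 columns + 11 gaps: 12c + 11·32 = 1606.
12c = 1606 − 352 = 1254, so c = 104.5 px.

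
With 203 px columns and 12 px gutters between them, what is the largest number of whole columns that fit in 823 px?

3 columns

Each extra column adds 203 + 12 = 215 px.
(823 + 12) / 215 = 3.88, so 3 columns fit.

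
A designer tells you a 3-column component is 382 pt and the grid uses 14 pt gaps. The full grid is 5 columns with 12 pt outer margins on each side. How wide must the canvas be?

670 pt

Subtracting 2 gaps of 14 leaves 354 for 3 columns, so c = 118 pt.
Total width: 2·12 + 5·118 + 4·14 = 670 pt.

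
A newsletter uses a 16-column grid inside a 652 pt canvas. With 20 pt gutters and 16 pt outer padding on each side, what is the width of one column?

20 pt

Content width = 652 − 2·16 = 620 pt.
16 columns + 15 gutters: 16c + 15·20 = 620.
16c = 620 − 300 = 320, so c = 20 pt.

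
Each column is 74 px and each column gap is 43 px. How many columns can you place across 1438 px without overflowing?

12 columns: 12·74 + 11·43 = 1361 px ≤ 1438.
13 columns: 1478 px > 1438. So 12.

12 columns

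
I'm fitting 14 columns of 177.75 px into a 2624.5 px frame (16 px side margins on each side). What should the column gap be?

Inside the margins: 2624.5 − 32 = 2592.5 px.
Columns use 2488.5 px, leaving 104 px across 13 column gaps = 8 px each.

8 px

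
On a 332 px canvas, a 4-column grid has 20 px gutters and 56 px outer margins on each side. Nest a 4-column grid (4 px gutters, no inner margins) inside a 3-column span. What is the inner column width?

Inside the margins: 332 − 112 = 220 px.
Subtracting 3 gutters of 20 leaves 160 for 4 columns, so c = 40 px.
3 columns plus 2 gutters: 120 + 40 = 160 px.
Subtracting 3 gutters of 4 leaves 148 for 4 columns, so d = 37 px.

37 px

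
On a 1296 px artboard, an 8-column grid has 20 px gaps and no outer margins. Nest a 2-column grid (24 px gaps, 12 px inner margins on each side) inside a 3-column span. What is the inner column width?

212.75 px

1296 − 7·20 = 1156; ÷8 gives c = 144.5 px.
3 columns plus 2 gaps: 433.5 + 40 = 473.5 px.
Inner content = 473.5 − 2·12 = 449.5 px.
449.5 − 1·24 = 425.5; ÷2 gives d = 212.75 px.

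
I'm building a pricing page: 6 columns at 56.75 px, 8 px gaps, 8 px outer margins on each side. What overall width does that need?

396.5 px

Canvas = 2·8 + 6·56.75 + 5·8 = 16 + 340.5 + 40 = 396.5 px.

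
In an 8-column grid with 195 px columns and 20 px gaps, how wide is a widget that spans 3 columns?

3-column span = 3·195 + 2·20 = 625 px.

625 px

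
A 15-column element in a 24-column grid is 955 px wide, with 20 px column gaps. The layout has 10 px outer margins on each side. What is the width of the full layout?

15c + 14·20 = 955 → 15c = 675 → c = 45 px.
Total width: 2·10 + 24·45 + 23·20 = 1560 px.

1560 px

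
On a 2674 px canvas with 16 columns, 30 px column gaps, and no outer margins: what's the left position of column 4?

2674 − 15·30 = 2224; ÷16 gives c = 139 px.
No margin, so column 4 starts at 3·(column + gutter) = 3·169 = 507 px.

507 px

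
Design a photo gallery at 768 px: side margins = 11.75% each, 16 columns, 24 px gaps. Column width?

14.22 px

Each margin = 11.75% of 768 = 90.24 px; content = 768 − 2·90.24 = 587.52 px.
Subtracting 15 gaps of 24 leaves 227.52 for 16 columns, so c = 14.22 px.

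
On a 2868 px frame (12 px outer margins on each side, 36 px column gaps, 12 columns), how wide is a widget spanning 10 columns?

Content width = 2868 − 2·12 = 2844 px.
12c + 11·36 = 2844 → 12c = 2448 → c = 204 px.
10-column span = 10·204 + 9·36 = 2364 px.

2364 px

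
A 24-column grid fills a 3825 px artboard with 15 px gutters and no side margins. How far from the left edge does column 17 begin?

3825 − 23·15 = 3480; ÷24 gives c = 145 px.
Each column+gutter stride is 160 px; with no margin, 16 of them is 2560 px.

2560 px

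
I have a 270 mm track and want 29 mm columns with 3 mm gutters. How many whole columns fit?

8 columns

Each extra column adds 29 + 3 = 32 mm.
(270 + 3) / 32 = 8.53, so 8 columns fit.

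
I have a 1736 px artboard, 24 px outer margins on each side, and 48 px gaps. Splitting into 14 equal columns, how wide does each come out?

Content width = 1736 − 2·24 = 1688 px.
14 columns + 13 gaps: 14c + 13·48 = 1688.
14c = 1688 − 624 = 1064, so c = 76 px.

76 px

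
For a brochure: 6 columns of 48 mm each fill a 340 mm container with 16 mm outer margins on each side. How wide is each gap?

Subtract both margins: 340 − 2·16 = 308 mm.
6·48 + 5g = 308 → 5g = 20 → g = 4 mm.

4 mm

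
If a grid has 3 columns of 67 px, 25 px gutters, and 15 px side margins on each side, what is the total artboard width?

281 px

Adding margins, columns and gutters: 30 + 201 + 50 = 281 px.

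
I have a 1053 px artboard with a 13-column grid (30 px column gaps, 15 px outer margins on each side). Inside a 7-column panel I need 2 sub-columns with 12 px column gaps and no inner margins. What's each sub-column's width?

262.5 px

Take off 30 px of margins, leaving 1023 px.
1023 − 12·30 = 663; ÷13 gives c = 51 px.
7 columns plus 6 column gaps: 357 + 180 = 537 px.
537 − 1·12 = 525; ÷2 gives d = 262.5 px.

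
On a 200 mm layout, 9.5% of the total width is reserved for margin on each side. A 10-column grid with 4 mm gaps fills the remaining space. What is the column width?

12.6 mm

200 × (1 − 2·9.5%) = 200 × 81% = 162 mm for the columns.
10 columns + 9 gaps: 10c + 9·4 = 162.
10c = 162 − 36 = 126, so c = 12.6 mm.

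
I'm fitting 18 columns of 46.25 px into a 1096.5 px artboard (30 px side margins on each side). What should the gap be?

Take off 60 px of margins, leaving 1036.5 px.
18 columns take 18·46.25 = 832.5 px; remaining 204 splits into 17 gaps.
g = 204 / 17 = 12 px.

12 px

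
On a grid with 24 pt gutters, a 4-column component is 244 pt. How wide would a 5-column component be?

311 pt

244 − 3·24 = 172; ÷4 gives c = 43 pt.
5-column span = 5·43 + 4·24 = 311 pt.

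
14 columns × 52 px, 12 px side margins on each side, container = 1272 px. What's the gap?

Inside the margins: 1272 − 24 = 1248 px.
14 columns take 14·52 = 728 px; remaining 520 splits into 13 gaps.
g = 520 / 13 = 40 px.

40 px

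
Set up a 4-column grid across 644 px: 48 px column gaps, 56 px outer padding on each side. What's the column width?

Inside the margins: 644 − 112 = 532 px.
532 − 3·48 = 388; ÷4 gives c = 97 px.

97 px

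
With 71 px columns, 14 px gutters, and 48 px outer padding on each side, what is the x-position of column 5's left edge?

388 px

Each column+gutter stride is 85 px; 4 of them past the 48 px margin is 48 + 340 = 388 px.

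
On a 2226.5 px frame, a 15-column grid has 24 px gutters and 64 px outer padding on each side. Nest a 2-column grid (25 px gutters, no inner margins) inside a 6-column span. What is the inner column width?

Outer content = 2226.5 − 2·64 = 2098.5 px.
2098.5 − 14·24 = 1762.5; ÷15 gives c = 117.5 px.
6 columns plus 5 gutters: 705 + 120 = 825 px.
2 columns + 1 gutter: 2d + 1·25 = 825.
2d = 825 − 25 = 800, so d = 400 px.

400 px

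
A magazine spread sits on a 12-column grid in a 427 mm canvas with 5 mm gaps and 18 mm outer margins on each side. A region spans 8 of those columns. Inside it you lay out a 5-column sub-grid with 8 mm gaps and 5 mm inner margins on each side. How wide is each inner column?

Outer content = 427 − 2·18 = 391 mm.
Subtracting 11 gaps of 5 leaves 336 for 12 columns, so c = 28 mm.
8-column span = 8·28 + 7·5 = 259 mm.
Inner content = 259 − 2·5 = 249 mm.
5d + 4·8 = 249 → 5d = 217 → d = 43.4 mm.

43.4 mm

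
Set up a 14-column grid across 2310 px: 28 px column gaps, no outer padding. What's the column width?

139 px

14c + 13·28 = 2310 → 14c = 1946 → c = 139 px.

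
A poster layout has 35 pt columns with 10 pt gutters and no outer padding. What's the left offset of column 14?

No margin, so column 14 starts at 13·(column + gutter) = 13·45 = 585 pt.

585 pt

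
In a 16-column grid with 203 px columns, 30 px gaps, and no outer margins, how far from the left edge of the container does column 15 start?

3262 px

No margin, so column 15 starts at 14·(column + gutter) = 14·233 = 3262 px.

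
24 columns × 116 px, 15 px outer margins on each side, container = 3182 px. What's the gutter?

16 px

Inside the margins: 3182 − 30 = 3152 px.
Columns use 2784 px, leaving 368 px across 23 gutters = 16 px each.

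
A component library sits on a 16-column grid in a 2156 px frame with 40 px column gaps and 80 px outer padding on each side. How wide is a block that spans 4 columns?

469 px

Subtract both margins: 2156 − 2·80 = 1996 px.
1996 − 15·40 = 1396; ÷16 gives c = 87.25 px.
4-column span = 4·87.25 + 3·40 = 469 px.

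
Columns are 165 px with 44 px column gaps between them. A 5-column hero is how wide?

1001 px

Span of 5: 5·165 + 4·44 = 825 + 176 = 1001 px.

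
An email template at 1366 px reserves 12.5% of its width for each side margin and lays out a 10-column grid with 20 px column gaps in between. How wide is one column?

84.45 px

Margins: 12.5% × 1366 = 170.75 px each, so content = 1366 − 341.5 = 1024.5 px.
Subtracting 9 column gaps of 20 leaves 844.5 for 10 columns, so c = 84.45 px.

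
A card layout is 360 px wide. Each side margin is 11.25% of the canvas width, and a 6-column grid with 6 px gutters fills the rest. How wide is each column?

41.5 px

Each margin = 11.25% of 360 = 40.5 px; content = 360 − 2·40.5 = 279 px.
6 columns + 5 gutters: 6c + 5·6 = 279.
6c = 279 − 30 = 249, so c = 41.5 px.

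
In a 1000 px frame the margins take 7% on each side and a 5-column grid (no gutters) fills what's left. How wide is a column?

172 px

Margins: 7% × 1000 = 70 px each, so content = 1000 − 140 = 860 px.
With no gutters, each column is 860/5 = 172 px.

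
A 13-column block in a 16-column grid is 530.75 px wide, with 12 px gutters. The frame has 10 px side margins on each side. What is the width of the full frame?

13 columns + 12 gutters: 13c + 12·12 = 530.75.
13c = 530.75 − 144 = 386.75, so c = 29.75 px.
Frame = 2·10 + 16·29.75 + 15·12 = 20 + 476 + 180 = 676 px.

676 px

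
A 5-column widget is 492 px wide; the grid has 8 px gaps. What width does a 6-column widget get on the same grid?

592 px

492 − 4·8 = 460; ÷5 gives c = 92 px.
6-column span = 6·92 + 5·8 = 592 px.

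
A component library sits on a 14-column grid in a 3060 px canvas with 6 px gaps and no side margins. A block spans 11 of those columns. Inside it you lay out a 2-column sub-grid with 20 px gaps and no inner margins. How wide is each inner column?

14c + 13·6 = 3060 → 14c = 2982 → c = 213 px.
11-column span = 11·213 + 10·6 = 2403 px.
2403 − 1·20 = 2383; ÷2 gives d = 1191.5 px.

1191.5 px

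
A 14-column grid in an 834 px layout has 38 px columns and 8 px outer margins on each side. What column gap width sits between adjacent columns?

Inside the margins: 834 − 16 = 818 px.
Columns use 532 px, leaving 286 px across 13 column gaps = 22 px each.

22 px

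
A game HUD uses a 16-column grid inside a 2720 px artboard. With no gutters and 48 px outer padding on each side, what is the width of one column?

Subtract both margins: 2720 − 2·48 = 2624 px.
2624 / 16 = 164 px per column.

164 px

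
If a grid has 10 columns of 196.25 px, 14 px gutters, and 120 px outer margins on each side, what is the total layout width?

2328.5 px

Total width: 2·120 + 10·196.25 + 9·14 = 2328.5 px.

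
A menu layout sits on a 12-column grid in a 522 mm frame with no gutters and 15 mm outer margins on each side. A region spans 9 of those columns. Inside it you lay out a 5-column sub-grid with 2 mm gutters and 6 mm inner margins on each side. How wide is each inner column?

69.8 mm

Inside the margins: 522 − 30 = 492 mm.
12c = 492 → c = 41 mm.
9-column span = 9·41 = 369 mm.
Inner content = 369 − 2·6 = 357 mm.
357 − 4·2 = 349; ÷5 gives d = 69.8 mm.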